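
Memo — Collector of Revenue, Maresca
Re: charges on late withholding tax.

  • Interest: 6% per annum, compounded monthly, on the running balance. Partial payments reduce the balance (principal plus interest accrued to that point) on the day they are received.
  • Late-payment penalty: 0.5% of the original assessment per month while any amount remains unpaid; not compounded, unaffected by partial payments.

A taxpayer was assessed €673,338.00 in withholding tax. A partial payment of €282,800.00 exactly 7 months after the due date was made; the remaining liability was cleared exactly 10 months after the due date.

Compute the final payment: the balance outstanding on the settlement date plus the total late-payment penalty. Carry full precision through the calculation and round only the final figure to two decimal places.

Monthly rate = 6% ÷ 12 = 0.5%
Balance at month 7: €673,338.0000 × (1 + 0.005)^7 = €697,261.2931…
After €282,800.00 payment: €697,261.2931… − €282,800.00 = €414,461.2931…
Balance at month 10: €414,461.2931… × (1 + 0.005)^3 = €420,709.3489…
Penalty: 10 × 0.5% × €673,338.00 = €33,666.90
Final settlement = outstanding balance + penalty = €420,709.3489… + €33,666.90 = €454,376.25

€454,376.25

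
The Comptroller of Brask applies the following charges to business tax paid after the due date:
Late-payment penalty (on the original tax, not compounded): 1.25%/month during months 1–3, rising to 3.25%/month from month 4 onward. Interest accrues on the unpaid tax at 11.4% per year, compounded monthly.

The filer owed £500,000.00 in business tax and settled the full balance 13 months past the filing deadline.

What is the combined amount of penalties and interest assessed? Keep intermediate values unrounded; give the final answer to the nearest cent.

£246,645.32

Penalty, months 1–3: 3 × 1.25% × £500,000.00 = £18,750.00
Penalty, months 4–13: 10 × 3.25% × £500,000.00 = £162,500.00
Interest (11.4%/yr ÷ 12 = 0.95%/month): £500,000.00 × ((1 + 0.0095)^13 − 1) = £65,395.3169…
Penalties + interest = £181,250.0000 + £65,395.3169… = £246,645.32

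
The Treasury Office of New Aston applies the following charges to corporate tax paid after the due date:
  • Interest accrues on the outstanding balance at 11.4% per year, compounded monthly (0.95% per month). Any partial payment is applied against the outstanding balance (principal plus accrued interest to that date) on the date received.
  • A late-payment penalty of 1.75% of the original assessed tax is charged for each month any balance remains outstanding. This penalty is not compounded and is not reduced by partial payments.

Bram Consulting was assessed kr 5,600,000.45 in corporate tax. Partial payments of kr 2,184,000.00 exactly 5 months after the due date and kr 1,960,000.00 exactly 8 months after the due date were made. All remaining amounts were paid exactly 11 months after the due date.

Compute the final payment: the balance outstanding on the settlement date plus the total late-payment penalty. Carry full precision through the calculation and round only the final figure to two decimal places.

kr 2,963,930.40

Balance at month 5: kr 5,600,000.4500 × (1 + 0.0095)^5 = kr 5,871,102.7133…
After kr 2,184,000.00 payment: kr 5,871,102.7133… − kr 2,184,000.00 = kr 3,687,102.7133…
Balance at month 8: kr 3,687,102.7133… × (1 + 0.0095)^3 = kr 3,793,186.5849…
After kr 1,960,000.00 payment: kr 3,793,186.5849… − kr 1,960,000.00 = kr 1,833,186.5849…
Balance at month 11: kr 1,833,186.5849… × (1 + 0.0095)^3 = kr 1,885,930.3096…
Penalty: 11 × 1.75% × kr 5,600,000.45 = kr 1,078,000.09…
Final settlement = outstanding balance + penalty = kr 1,885,930.3096… + kr 1,078,000.09… = kr 2,963,930.40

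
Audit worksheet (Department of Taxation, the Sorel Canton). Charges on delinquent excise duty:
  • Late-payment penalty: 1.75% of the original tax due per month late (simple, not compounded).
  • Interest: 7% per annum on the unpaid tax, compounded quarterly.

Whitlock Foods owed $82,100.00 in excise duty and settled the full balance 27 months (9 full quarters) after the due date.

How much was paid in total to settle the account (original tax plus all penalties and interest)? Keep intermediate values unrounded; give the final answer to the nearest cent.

Late-payment penalty = 1.75% × $82,100.00 × 27 mo = $38,792.25
Interest (7%/yr ÷ 4 = 1.75%/quarter): $82,100.00 × ((1 + 0.0175)^9 − 1) = $13,873.8503…
Total = $82,100.00 + $38,792.2500 + $13,873.8503… = $134,766.10

$134,766.10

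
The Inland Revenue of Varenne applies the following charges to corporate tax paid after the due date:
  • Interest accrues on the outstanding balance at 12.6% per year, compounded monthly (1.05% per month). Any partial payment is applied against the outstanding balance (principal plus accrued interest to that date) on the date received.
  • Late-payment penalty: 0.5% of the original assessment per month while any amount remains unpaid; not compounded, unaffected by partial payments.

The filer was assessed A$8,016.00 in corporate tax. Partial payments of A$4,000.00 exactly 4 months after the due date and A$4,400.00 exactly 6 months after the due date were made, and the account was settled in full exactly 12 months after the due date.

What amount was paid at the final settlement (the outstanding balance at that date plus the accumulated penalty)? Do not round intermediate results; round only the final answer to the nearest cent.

A$534.21

Balance at month 4: A$8,016.0000 × (1 + 0.0105)^4 = A$8,358.0118…
After A$4,000.00 payment: A$8,358.0118… − A$4,000.00 = A$4,358.0118…
Balance at month 6: A$4,358.0118… × (1 + 0.0105)^2 = A$4,450.0105…
After A$4,400.00 payment: A$4,450.0105… − A$4,400.00 = A$50.0105…
Balance at month 12: A$50.0105… × (1 + 0.0105)^6 = A$53.2451…
Penalty: 12 × 0.5% × A$8,016.00 = A$480.96
Final settlement = outstanding balance + penalty = A$53.2451… + A$480.96 = A$534.21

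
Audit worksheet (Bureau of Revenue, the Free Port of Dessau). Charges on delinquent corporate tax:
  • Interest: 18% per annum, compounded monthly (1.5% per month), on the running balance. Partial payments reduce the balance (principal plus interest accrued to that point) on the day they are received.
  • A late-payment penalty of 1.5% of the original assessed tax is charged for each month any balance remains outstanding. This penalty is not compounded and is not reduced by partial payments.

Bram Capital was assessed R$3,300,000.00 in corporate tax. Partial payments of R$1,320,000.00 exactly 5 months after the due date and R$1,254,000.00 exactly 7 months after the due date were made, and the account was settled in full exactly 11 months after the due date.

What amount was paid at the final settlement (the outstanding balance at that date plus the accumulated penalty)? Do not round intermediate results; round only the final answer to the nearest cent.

Balance at month 5: R$3,300,000.0000 × (1 + 0.015)^5 = R$3,555,037.2128…
After R$1,320,000.00 payment: R$3,555,037.2128… − R$1,320,000.00 = R$2,235,037.2128…
Balance at month 7: R$2,235,037.2128… × (1 + 0.015)^2 = R$2,302,591.2126…
After R$1,254,000.00 payment: R$2,302,591.2126… − R$1,254,000.00 = R$1,048,591.2126…
Balance at month 11: R$1,048,591.2126… × (1 + 0.015)^4 = R$1,112,936.4925…
Penalty: 11 × 1.5% × R$3,300,000.00 = R$544,500.00
Final settlement = outstanding balance + penalty = R$1,112,936.4925… + R$544,500.00 = R$1,657,436.49

R$1,657,436.49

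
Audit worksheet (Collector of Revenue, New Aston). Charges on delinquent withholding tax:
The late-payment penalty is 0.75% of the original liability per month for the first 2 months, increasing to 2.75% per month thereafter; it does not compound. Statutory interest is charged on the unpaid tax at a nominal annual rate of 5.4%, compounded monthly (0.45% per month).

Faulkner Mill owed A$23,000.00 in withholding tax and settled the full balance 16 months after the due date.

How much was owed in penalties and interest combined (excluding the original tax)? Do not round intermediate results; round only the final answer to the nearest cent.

Penalty, months 1–2: 2 × 0.75% × A$23,000.00 = A$345.00
Penalty, months 3–16: 14 × 2.75% × A$23,000.00 = A$8,855.00
Interest: A$23,000.00 × ((1 + 0.0045)^16 − 1) = A$23,000.00 × 0.0744818… = A$1,713.0810…
Penalties + interest = A$9,200.0000 + A$1,713.0810… = A$10,913.08

A$10,913.08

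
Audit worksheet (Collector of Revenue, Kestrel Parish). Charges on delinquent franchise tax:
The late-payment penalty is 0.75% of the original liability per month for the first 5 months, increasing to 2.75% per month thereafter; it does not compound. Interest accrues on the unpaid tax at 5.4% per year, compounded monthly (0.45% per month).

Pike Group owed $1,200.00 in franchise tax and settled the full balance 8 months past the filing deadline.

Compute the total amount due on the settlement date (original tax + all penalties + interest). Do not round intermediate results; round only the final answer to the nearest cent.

$1,387.89

Penalty, months 1–5: 5 × 0.75% × $1,200.00 = $45.00
Penalty, months 6–8: 3 × 2.75% × $1,200.00 = $99.00
Interest: $1,200.00 × ((1 + 0.0045)^8 − 1) = $1,200.00 × 0.0365721… = $43.8866…
Total = $1,200.00 + $144.0000 + $43.8866… = $1,387.89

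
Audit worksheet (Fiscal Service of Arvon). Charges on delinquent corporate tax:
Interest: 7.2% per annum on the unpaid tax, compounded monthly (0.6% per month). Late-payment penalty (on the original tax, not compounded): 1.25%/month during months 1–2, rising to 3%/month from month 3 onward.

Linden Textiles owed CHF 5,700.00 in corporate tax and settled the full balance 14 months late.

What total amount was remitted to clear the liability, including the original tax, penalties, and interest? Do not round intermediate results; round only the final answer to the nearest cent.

Penalty, months 1–2: 2 × 1.25% × CHF 5,700.00 = CHF 142.50
Penalty, months 3–14: 12 × 3% × CHF 5,700.00 = CHF 2,052.00
Interest: CHF 5,700.00 × ((1 + 0.006)^14 − 1) = CHF 5,700.00 × 0.0873559… = CHF 497.9288…
Total = CHF 5,700.00 + CHF 2,194.5000 + CHF 497.9288… = CHF 8,392.43

CHF 8,392.43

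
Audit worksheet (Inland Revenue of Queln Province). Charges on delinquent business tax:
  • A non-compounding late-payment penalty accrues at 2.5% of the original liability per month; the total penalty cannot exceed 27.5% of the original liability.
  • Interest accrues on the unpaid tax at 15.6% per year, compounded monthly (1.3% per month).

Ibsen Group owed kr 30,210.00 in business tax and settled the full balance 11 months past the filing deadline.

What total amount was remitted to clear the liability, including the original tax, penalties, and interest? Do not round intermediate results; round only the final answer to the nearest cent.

Penalty (uncapped): 11 × 2.5% × kr 30,210.00 = kr 8,307.75; cap = 27.5% × kr 30,210.00 = kr 8,307.75 → penalty = kr 8,307.75
Interest: kr 30,210.00 × ((1 + 0.013)^11 − 1) = kr 30,210.00 × 0.1526671… = kr 4,612.0732…
Total = kr 30,210.00 + kr 8,307.7500 + kr 4,612.0732… = kr 43,129.82

kr 43,129.82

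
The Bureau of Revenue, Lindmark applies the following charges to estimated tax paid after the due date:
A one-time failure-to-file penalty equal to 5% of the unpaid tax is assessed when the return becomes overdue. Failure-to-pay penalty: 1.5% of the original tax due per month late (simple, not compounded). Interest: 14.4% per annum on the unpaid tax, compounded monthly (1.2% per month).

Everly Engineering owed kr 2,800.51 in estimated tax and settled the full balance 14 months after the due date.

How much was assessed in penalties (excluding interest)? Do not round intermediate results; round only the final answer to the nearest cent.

Failure-to-file penalty: 5% × kr 2,800.51 = kr 140.03…
Failure-to-pay penalty = 1.5% × kr 2,800.51 × 14 mo = kr 588.11…
Total penalty = kr 140.03… + kr 588.11… = kr 728.13

kr 728.13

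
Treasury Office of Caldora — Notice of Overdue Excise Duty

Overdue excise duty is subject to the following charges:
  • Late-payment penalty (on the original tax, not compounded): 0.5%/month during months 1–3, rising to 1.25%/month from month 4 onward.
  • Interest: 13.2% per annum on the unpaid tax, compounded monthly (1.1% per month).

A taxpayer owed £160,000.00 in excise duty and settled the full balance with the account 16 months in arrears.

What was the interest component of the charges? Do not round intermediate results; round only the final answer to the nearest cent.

Interest: £160,000.00 × ((1 + 0.011)^16 − 1) = £160,000.00 × 0.1912927… = £30,606.8359…

£30,606.84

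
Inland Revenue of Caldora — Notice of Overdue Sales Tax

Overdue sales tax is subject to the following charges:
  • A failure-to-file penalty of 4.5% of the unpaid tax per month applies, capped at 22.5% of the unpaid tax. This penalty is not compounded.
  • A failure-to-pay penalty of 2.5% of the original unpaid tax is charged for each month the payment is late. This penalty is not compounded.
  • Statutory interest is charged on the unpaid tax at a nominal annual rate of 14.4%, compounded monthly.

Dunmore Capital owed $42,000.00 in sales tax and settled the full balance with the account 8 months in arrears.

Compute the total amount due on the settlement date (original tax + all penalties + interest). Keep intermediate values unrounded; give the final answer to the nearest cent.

$64,055.47

Failure-to-file: 8 × 4.5% × $42,000.00 = $15,120.00, capped at 22.5% × $42,000.00 = $9,450.00
Failure-to-pay penalty: 8 × 2.5% × $42,000.00 = $8,400.00
Interest (14.4%/yr ÷ 12 = 1.2%/month): $42,000.00 × ((1 + 0.012)^8 − 1) = $4,205.4698…
Total = $42,000.00 + $17,850.0000 + $4,205.4698… = $64,055.47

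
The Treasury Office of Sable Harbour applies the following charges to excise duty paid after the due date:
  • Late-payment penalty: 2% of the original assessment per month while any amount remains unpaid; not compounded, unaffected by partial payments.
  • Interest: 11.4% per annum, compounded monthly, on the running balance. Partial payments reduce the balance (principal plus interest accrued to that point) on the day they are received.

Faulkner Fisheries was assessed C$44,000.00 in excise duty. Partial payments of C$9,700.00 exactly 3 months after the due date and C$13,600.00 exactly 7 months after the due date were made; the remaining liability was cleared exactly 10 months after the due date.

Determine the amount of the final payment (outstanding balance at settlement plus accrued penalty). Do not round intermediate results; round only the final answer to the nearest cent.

C$32,808.28

Monthly rate = 11.4% ÷ 12 = 0.95%
Balance at month 3: C$44,000.0000 × (1 + 0.0095)^3 = C$45,265.9507…
After C$9,700.00 payment: C$45,265.9507… − C$9,700.00 = C$35,565.9507…
Balance at month 7: C$35,565.9507… × (1 + 0.0095)^4 = C$36,936.8381…
After C$13,600.00 payment: C$36,936.8381… − C$13,600.00 = C$23,336.8381…
Balance at month 10: C$23,336.8381… × (1 + 0.0095)^3 = C$24,008.2764…
Penalty: 10 × 2% × C$44,000.00 = C$8,800.00
Final settlement = outstanding balance + penalty = C$24,008.2764… + C$8,800.00 = C$32,808.28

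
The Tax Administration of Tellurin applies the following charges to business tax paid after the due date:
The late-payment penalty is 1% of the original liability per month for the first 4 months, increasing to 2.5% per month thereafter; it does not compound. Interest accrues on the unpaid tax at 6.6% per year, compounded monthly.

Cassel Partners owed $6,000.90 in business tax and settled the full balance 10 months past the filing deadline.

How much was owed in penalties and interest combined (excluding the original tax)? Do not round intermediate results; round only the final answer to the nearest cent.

Penalty, months 1–4: 4 × 1% × $6,000.90 = $240.04…
Penalty, months 5–10: 6 × 2.5% × $6,000.90 = $900.14…
Interest (6.6%/yr ÷ 12 = 0.55%/month): $6,000.90 × ((1 + 0.0055)^10 − 1) = $338.3392…
Penalties + interest = $1,140.1710 + $338.3392… = $1,478.51

$1,478.51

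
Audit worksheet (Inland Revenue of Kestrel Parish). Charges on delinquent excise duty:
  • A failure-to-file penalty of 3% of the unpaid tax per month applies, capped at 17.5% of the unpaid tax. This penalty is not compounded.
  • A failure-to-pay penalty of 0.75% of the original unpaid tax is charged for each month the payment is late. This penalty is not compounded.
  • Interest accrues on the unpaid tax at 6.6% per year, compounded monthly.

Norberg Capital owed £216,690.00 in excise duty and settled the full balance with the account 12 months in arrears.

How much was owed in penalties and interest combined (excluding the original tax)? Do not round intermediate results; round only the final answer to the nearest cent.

£72,165.04

Failure-to-file: 12 × 3% × £216,690.00 = £78,008.40, capped at 17.5% × £216,690.00 = £37,920.75
Failure-to-pay penalty = 0.75% × £216,690.00 × 12 mo = £19,502.10
Interest (6.6%/yr ÷ 12 = 0.55%/month): £216,690.00 × ((1 + 0.0055)^12 − 1) = £14,742.1920…
Penalties + interest = £57,422.8500 + £14,742.1920… = £72,165.04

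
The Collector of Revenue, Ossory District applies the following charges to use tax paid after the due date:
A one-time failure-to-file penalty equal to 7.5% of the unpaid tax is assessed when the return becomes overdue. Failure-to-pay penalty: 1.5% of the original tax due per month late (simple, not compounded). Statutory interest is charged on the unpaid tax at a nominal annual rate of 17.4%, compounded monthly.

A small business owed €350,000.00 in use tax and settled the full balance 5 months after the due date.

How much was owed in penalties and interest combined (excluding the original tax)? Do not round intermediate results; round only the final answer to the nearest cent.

€78,621.62

Failure-to-file penalty: 7.5% × €350,000.00 = €26,250.00
Failure-to-pay penalty = 1.5% × €350,000.00 × 5 mo = €26,250.00
Interest (17.4%/yr ÷ 12 = 1.45%/month): €350,000.00 × ((1 + 0.0145)^5 − 1) = €26,121.6228…
Penalties + interest = €52,500.0000 + €26,121.6228… = €78,621.62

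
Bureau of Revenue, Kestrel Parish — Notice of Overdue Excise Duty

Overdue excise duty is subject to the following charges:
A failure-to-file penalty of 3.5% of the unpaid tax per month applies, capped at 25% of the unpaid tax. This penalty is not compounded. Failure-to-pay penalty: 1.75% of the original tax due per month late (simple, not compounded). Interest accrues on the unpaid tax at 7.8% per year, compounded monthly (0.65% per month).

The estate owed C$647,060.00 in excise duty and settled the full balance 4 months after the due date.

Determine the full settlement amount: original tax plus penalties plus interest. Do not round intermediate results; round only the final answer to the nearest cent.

Failure-to-file: 4 × 3.5% × C$647,060.00 = C$90,588.40 (under the 25% cap)
Failure-to-pay penalty = 1.75% × C$647,060.00 × 4 mo = C$45,294.20
Interest: C$647,060.00 × ((1 + 0.0065)^4 − 1) = C$647,060.00 × 0.0262546… = C$16,988.3017…
Total = C$647,060.00 + C$135,882.6000 + C$16,988.3017… = C$799,930.90

C$799,930.90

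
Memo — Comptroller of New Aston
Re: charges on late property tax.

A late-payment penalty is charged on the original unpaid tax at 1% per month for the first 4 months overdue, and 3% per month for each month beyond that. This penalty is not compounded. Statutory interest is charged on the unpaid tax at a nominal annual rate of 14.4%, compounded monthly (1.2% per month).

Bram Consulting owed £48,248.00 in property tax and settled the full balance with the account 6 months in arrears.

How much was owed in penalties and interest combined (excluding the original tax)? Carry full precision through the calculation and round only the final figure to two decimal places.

Penalty, months 1–4: 4 × 1% × £48,248.00 = £1,929.92
Penalty, months 5–6: 2 × 3% × £48,248.00 = £2,894.88
Interest: £48,248.00 × ((1 + 0.012)^6 − 1) = £48,248.00 × 0.0741949… = £3,579.7542…
Penalties + interest = £4,824.8000 + £3,579.7542… = £8,404.55

£8,404.55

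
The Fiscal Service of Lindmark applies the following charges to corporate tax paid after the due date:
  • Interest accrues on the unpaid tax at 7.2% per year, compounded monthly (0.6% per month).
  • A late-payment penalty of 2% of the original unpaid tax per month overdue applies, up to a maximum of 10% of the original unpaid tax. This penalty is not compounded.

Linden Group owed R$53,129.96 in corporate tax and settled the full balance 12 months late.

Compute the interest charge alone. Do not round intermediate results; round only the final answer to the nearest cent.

Interest: R$53,129.96 × ((1 + 0.006)^12 − 1) = R$53,129.96 × 0.0744242… = R$3,954.1531…

R$3,954.15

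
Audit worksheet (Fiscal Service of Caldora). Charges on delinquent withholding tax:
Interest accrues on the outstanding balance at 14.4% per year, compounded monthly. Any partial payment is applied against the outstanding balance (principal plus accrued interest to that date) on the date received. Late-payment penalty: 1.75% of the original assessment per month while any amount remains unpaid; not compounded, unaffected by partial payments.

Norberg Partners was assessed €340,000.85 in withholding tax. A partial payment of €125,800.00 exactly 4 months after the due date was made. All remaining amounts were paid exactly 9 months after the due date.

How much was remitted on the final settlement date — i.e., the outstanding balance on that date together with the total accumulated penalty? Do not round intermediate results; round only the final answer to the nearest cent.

€298,552.55

Monthly rate = 14.4% ÷ 12 = 1.2%
Balance at month 4: €340,000.8500 × (1 + 0.012)^4 = €356,617.0087…
After €125,800.00 payment: €356,617.0087… − €125,800.00 = €230,817.0087…
Balance at month 9: €230,817.0087… × (1 + 0.012)^5 = €245,002.4182…
Penalty: 9 × 1.75% × €340,000.85 = €53,550.13…
Final settlement = outstanding balance + penalty = €245,002.4182… + €53,550.13… = €298,552.55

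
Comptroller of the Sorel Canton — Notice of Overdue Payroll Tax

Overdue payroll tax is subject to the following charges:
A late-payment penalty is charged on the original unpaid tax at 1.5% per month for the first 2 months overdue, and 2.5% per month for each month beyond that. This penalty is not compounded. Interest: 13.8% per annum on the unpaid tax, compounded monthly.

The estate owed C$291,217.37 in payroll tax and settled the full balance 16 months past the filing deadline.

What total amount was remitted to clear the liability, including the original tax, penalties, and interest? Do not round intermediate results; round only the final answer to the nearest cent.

C$460,343.14

Penalty, months 1–2: 2 × 1.5% × C$291,217.37 = C$8,736.52…
Penalty, months 3–16: 14 × 2.5% × C$291,217.37 = C$101,926.08…
Interest (13.8%/yr ÷ 12 = 1.15%/month): C$291,217.37 × ((1 + 0.0115)^16 − 1) = C$58,463.1740…
Total = C$291,217.37 + C$110,662.6006 + C$58,463.1740… = C$460,343.14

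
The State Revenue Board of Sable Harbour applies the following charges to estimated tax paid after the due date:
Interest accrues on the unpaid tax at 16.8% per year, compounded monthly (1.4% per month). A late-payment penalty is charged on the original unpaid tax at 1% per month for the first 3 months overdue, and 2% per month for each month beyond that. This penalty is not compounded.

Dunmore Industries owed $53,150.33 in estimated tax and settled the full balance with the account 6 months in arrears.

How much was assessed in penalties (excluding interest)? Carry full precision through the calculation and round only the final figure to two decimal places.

$4,783.53

Penalty, months 1–3: 3 × 1% × $53,150.33 = $1,594.51…
Penalty, months 4–6: 3 × 2% × $53,150.33 = $3,189.02…
Total penalty = $1,594.51… + $3,189.02… = $4,783.53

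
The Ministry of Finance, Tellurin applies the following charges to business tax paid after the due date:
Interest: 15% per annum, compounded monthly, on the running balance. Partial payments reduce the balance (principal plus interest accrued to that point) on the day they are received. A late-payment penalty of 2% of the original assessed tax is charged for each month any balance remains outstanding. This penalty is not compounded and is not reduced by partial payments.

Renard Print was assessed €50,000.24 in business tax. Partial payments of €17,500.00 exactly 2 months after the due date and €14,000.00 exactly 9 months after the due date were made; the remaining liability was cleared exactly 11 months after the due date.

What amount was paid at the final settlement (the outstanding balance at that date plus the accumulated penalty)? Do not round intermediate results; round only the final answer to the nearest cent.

Monthly rate = 15% ÷ 12 = 1.25%
Balance at month 2: €50,000.2400 × (1 + 0.0125)^2 = €51,258.0585…
After €17,500.00 payment: €51,258.0585… − €17,500.00 = €33,758.0585…
Balance at month 9: €33,758.0585… × (1 + 0.0125)^7 = €36,824.9940…
After €14,000.00 payment: €36,824.9940… − €14,000.00 = €22,824.9940…
Balance at month 11: €22,824.9940… × (1 + 0.0125)^2 = €23,399.1853…
Penalty: 11 × 2% × €50,000.24 = €11,000.05…
Final settlement = outstanding balance + penalty = €23,399.1853… + €11,000.05… = €34,399.24

€34,399.24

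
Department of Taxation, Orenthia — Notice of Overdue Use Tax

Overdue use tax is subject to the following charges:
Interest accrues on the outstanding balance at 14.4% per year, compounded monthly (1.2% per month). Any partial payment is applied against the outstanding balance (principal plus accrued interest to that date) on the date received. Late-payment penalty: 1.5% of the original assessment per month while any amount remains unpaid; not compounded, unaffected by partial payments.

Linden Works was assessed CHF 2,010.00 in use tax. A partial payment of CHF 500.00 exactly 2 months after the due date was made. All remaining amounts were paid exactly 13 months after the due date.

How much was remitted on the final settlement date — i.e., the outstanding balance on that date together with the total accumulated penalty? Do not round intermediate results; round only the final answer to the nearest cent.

Balance at month 2: CHF 2,010.0000 × (1 + 0.012)^2 = CHF 2,058.5294…
After CHF 500.00 payment: CHF 2,058.5294… − CHF 500.00 = CHF 1,558.5294…
Balance at month 13: CHF 1,558.5294… × (1 + 0.012)^11 = CHF 1,777.0541…
Penalty: 13 × 1.5% × CHF 2,010.00 = CHF 391.95
Final settlement = outstanding balance + penalty = CHF 1,777.0541… + CHF 391.95 = CHF 2,169.00

CHF 2,169.00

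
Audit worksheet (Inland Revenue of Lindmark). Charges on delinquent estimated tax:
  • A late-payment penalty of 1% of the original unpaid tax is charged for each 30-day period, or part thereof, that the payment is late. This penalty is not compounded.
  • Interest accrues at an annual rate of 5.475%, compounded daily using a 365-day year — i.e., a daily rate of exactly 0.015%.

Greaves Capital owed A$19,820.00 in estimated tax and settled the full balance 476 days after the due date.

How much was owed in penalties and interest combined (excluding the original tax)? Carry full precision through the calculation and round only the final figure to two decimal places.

Penalty periods: ⌈476/30⌉ = 16; penalty = 16 × 1% × A$19,820.00 = A$3,171.20
Interest: A$19,820.00 × ((1 + 0.00015)^476 − 1) = A$19,820.00 × 0.07400499… = A$1,466.7790…
Penalties + interest = A$3,171.2000 + A$1,466.7790… = A$4,637.98

A$4,637.98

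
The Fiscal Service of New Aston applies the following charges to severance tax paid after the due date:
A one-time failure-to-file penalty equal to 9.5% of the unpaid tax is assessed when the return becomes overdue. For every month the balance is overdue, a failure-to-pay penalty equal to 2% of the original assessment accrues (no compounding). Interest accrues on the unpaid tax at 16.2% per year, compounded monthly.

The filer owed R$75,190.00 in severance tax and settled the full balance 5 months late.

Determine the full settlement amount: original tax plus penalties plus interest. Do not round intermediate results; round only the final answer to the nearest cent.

R$95,066.27

Failure-to-file penalty: 9.5% × R$75,190.00 = R$7,143.05
Failure-to-pay penalty = 2% × R$75,190.00 × 5 mo = R$7,519.00
Interest (16.2%/yr ÷ 12 = 1.35%/month): R$75,190.00 × ((1 + 0.0135)^5 − 1) = R$5,214.2213…
Total = R$75,190.00 + R$14,662.0500 + R$5,214.2213… = R$95,066.27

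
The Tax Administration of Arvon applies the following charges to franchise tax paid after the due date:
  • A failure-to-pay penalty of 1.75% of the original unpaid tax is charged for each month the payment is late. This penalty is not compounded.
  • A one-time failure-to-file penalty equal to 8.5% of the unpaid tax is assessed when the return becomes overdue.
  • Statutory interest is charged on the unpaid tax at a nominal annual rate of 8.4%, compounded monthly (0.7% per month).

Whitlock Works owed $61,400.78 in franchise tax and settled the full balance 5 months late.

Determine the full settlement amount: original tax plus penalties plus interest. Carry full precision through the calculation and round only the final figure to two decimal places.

Failure-to-file penalty: 8.5% × $61,400.78 = $5,219.07…
Failure-to-pay penalty = 1.75% × $61,400.78 × 5 mo = $5,372.57…
Interest: $61,400.78 × ((1 + 0.007)^5 − 1) = $61,400.78 × 0.0354934… = $2,179.3250…
Total = $61,400.78 + $10,591.6346… + $2,179.3250… = $74,171.74

$74,171.74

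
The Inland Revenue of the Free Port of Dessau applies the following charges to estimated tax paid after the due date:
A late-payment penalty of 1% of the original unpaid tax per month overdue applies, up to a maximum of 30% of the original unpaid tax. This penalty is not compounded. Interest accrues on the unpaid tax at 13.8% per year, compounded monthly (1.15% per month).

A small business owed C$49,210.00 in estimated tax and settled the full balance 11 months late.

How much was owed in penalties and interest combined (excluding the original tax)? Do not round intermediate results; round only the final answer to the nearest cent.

C$12,008.74

Penalty: 11 × 1% × C$49,210.00 = C$5,413.10 (below the 30% cap of C$14,763.00)
Interest: C$49,210.00 × ((1 + 0.0115)^11 − 1) = C$49,210.00 × 0.1340306… = C$6,595.6439…
Penalties + interest = C$5,413.1000 + C$6,595.6439… = C$12,008.74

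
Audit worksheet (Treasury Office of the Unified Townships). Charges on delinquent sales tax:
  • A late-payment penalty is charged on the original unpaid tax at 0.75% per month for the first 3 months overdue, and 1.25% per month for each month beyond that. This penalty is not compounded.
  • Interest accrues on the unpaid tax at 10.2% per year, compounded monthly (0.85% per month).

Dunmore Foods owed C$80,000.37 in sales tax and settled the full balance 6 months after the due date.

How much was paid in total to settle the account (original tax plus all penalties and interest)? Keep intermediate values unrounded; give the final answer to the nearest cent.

C$88,968.10

Penalty, months 1–3: 3 × 0.75% × C$80,000.37 = C$1,800.01…
Penalty, months 4–6: 3 × 1.25% × C$80,000.37 = C$3,000.01…
Interest: C$80,000.37 × ((1 + 0.0085)^6 − 1) = C$80,000.37 × 0.0520961… = C$4,167.7082…
Total = C$80,000.37 + C$4,800.0222 + C$4,167.7082… = C$88,968.10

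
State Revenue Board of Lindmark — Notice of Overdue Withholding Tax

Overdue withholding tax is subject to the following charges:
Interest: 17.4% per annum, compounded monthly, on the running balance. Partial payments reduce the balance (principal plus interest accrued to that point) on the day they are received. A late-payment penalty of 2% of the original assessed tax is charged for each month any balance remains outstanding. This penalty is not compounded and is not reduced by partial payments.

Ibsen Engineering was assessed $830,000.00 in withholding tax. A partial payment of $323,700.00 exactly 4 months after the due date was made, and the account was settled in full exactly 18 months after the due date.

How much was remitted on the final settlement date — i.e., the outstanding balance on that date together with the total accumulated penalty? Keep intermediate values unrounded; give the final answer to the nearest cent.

$978,333.07

Monthly rate = 17.4% ÷ 12 = 1.45%
Balance at month 4: $830,000.0000 × (1 + 0.0145)^4 = $879,197.2031…
After $323,700.00 payment: $879,197.2031… − $323,700.00 = $555,497.2031…
Balance at month 18: $555,497.2031… × (1 + 0.0145)^14 = $679,533.0684…
Penalty: 18 × 2% × $830,000.00 = $298,800.00
Final settlement = outstanding balance + penalty = $679,533.0684… + $298,800.00 = $978,333.07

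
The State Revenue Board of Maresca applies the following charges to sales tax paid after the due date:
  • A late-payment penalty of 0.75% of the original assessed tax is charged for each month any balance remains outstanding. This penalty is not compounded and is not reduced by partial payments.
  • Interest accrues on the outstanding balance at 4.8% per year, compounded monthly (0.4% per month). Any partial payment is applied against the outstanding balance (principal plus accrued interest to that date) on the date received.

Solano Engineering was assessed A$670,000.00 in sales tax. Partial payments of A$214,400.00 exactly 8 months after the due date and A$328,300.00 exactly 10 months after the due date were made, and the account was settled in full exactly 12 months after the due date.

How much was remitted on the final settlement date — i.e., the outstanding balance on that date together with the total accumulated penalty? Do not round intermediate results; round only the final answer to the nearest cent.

A$214,394.35

Balance at month 8: A$670,000.0000 × (1 + 0.004)^8 = A$691,742.5733…
After A$214,400.00 payment: A$691,742.5733… − A$214,400.00 = A$477,342.5733…
Balance at month 10: A$477,342.5733… × (1 + 0.004)^2 = A$481,168.9514…
After A$328,300.00 payment: A$481,168.9514… − A$328,300.00 = A$152,868.9514…
Balance at month 12: A$152,868.9514… × (1 + 0.004)^2 = A$154,094.3489…
Penalty: 12 × 0.75% × A$670,000.00 = A$60,300.00
Final settlement = outstanding balance + penalty = A$154,094.3489… + A$60,300.00 = A$214,394.35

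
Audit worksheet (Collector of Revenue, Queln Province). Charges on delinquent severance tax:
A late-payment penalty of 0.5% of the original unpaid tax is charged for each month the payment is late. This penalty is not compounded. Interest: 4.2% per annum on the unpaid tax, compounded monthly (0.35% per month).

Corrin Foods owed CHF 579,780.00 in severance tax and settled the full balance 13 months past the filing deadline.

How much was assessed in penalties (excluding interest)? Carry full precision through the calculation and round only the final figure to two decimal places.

CHF 37,685.70

Late-payment penalty: 13 × 0.5% × CHF 579,780.00 = CHF 37,685.70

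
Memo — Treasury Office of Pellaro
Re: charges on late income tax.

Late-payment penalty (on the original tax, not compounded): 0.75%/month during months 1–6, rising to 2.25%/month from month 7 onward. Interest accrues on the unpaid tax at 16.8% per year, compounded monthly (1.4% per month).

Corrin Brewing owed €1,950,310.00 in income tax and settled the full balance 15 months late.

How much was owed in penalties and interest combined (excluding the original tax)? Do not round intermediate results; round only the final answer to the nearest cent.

Penalty, months 1–6: 6 × 0.75% × €1,950,310.00 = €87,763.95
Penalty, months 7–15: 9 × 2.25% × €1,950,310.00 = €394,937.78…
Interest: €1,950,310.00 × ((1 + 0.014)^15 − 1) = €1,950,310.00 × 0.2318826… = €452,242.9756…
Penalties + interest = €482,701.7250 + €452,242.9756… = €934,944.70

€934,944.70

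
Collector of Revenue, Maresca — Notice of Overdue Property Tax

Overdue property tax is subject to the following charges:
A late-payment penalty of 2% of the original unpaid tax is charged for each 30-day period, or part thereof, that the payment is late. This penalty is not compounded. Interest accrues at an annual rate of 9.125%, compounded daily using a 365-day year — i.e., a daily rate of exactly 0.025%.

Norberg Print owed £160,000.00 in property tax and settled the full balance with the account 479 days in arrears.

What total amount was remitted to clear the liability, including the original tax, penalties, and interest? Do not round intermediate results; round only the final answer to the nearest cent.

£231,551.70

Penalty periods: ⌈479/30⌉ = 16; penalty = 16 × 2% × £160,000.00 = £51,200.00
Interest: £160,000.00 × ((1 + 0.00025)^479 − 1) = £160,000.00 × 0.12719814… = £20,351.7028…
Total = £160,000.00 + £51,200.0000 + £20,351.7028… = £231,551.70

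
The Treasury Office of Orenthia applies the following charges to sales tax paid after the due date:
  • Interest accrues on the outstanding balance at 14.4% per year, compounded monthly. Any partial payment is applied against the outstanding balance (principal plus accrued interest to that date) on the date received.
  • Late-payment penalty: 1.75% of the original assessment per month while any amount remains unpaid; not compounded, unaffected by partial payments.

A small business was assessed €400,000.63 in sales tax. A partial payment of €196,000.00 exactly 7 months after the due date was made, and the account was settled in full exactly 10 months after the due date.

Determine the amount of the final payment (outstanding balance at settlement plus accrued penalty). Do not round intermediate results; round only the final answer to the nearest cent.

Monthly rate = 14.4% ÷ 12 = 1.2%
Balance at month 7: €400,000.6300 × (1 + 0.012)^7 = €434,834.7693…
After €196,000.00 payment: €434,834.7693… − €196,000.00 = €238,834.7693…
Balance at month 10: €238,834.7693… × (1 + 0.012)^3 = €247,536.4103…
Penalty: 10 × 1.75% × €400,000.63 = €70,000.11…
Final settlement = outstanding balance + penalty = €247,536.4103… + €70,000.11… = €317,536.52

€317,536.52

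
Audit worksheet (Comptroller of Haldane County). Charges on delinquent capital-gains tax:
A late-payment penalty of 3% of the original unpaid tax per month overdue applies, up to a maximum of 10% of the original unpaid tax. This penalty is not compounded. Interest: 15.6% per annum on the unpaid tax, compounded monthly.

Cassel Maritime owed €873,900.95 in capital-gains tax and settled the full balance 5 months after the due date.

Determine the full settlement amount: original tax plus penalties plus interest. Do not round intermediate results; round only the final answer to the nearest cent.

Penalty (uncapped): 5 × 3% × €873,900.95 = €131,085.14…; cap = 10% × €873,900.95 = €87,390.10… → penalty = €87,390.10…
Interest (15.6%/yr ÷ 12 = 1.3%/month): €873,900.95 × ((1 + 0.013)^5 − 1) = €58,299.7791…
Total = €873,900.95 + €87,390.0950 + €58,299.7791… = €1,019,590.82

€1,019,590.82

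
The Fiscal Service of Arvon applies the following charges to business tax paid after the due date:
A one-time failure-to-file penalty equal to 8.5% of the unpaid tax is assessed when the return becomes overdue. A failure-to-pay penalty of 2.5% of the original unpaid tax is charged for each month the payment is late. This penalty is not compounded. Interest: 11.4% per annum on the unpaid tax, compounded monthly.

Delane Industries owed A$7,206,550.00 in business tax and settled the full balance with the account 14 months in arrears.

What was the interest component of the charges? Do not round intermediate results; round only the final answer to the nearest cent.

Interest (11.4%/yr ÷ 12 = 0.95%/month): A$7,206,550.00 × ((1 + 0.0095)^14 − 1) = A$1,019,965.6850…

A$1,019,965.69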